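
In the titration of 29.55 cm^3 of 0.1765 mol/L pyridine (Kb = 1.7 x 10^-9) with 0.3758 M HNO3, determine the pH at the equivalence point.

3.08

n(C5H5N) = 0.1765 x 0.02955 = 0.005216 mol; V(HNO3) at equivalence = 0.005216/0.3758 = 0.01388 L.
At equivalence the base is fully converted to C5H5NH+; total volume = 0.04343 L, so [C5H5NH+] = 0.005216/0.04343 = 0.1201 M.
Ka(C5H5NH+) = Kw/Kb = 1.0e-14 / 1.7 x 10^-9 = 5.88e-6.
[H^+] = sqrt(Ka x [C5H5NH+]) = sqrt(5.88e-6 x 0.1201) = 0.000841 M.
pH = -log(0.000841) = 3.08.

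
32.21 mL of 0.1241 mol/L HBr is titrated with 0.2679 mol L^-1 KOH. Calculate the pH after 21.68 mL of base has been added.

12.53

n(acid) = 0.1241 x 0.03221 = 0.003997 mol; n(KOH) added = 0.2679 x 0.02168 = 0.005808 mol.
Base is in excess by 0.005808 - 0.003997 = 0.001811 mol in a total volume of 0.05389 L.
[OH^-] = 0.001811/0.05389 = 0.03360 M, so pOH = 1.47 and pH = 14.00 - 1.47 = 12.53.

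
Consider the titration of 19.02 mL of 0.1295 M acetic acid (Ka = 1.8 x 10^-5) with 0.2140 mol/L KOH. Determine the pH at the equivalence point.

n(CH3COOH) = 0.1295 x 0.01902 = 0.002463 mol; V(KOH) at equivalence = 0.002463/0.2140 = 0.01151 L.
At equivalence all the acid is converted to CH3COO-; total volume = 0.01902 + 0.01151 = 0.03053 L, so [CH3COO-] = 0.002463/0.03053 = 0.08068 M.
Kb = Kw/Ka = 1.0e-14 / 1.8 x 10^-5 = 5.56e-10.
[OH^-] = sqrt(Kb x [CH3COO-]) = sqrt(5.56e-10 x 0.08068) = 6.69e-6 M.
pOH = 5.17, so pH = 14.00 - 5.17 = 8.83.

8.83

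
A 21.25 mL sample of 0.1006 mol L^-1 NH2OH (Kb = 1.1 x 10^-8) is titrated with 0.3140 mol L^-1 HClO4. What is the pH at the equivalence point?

n(NH2OH) = 0.1006 x 0.02125 = 0.002138 mol; V(HClO4) at equivalence = 0.002138/0.3140 = 0.006808 L.
At equivalence the base is fully converted to NH3OH+; total volume = 0.02806 L, so [NH3OH+] = 0.002138/0.02806 = 0.07619 M.
Ka(NH3OH+) = Kw/Kb = 1.0e-14 / 1.1 x 10^-8 = 9.09e-7.
[H^+] = sqrt(Ka x [NH3OH+]) = sqrt(9.09e-7 x 0.07619) = 0.000263 M.
pH = -log(0.000263) = 3.58.

3.58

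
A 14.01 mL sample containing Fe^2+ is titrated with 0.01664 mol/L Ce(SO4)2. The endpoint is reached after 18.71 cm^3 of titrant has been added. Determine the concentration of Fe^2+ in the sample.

n(Ce(SO4)2) = 0.01664 x 0.01871 = 0.0003113 mol.
From the balanced equation, 1 mol Ce(SO4)2 reacts with 1 mol Fe^2+, so n(Fe^2+) = 0.0003113 x 1/1 = 0.0003113 mol.
[Fe^2+] = 0.0003113 / 0.01401 L = 0.0222 M.

0.0222 M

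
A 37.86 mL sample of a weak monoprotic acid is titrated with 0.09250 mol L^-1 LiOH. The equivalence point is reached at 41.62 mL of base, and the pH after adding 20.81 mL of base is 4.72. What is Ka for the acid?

1.9 x 10^-5

20.81 mL is half of the equivalence volume, so this is the half-equivalence point where [HA] = [A^-].
At half-equivalence pH = pKa, so pKa = 4.72.
Ka = 10^(-4.72) = 1.9 x 10^-5.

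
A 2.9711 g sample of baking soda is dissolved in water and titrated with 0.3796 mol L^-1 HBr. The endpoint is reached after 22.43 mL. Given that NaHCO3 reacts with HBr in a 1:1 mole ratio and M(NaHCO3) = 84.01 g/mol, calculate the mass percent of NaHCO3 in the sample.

24.1%

n(HBr) = 0.3796 x 0.02243 = 0.008514 mol.
n(NaHCO3) = 0.008514 / 1 = 0.008514 mol.
mass of NaHCO3 = 0.008514 x 84.01 = 0.7153 g.
% purity = 0.7153 / 2.9711 x 100 = 24.1%.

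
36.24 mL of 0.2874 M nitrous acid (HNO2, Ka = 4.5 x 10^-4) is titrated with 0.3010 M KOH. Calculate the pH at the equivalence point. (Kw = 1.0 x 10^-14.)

n(HNO2) = 0.2874 x 0.03624 = 0.01042 mol; V(KOH) at equivalence = 0.01042/0.3010 = 0.03460 L.
At equivalence all the acid is converted to NO2-; total volume = 0.03624 + 0.03460 = 0.07084 L, so [NO2-] = 0.01042/0.07084 = 0.1470 M.
Kb = Kw/Ka = 1.0e-14 / 4.5 x 10^-4 = 2.22e-11.
[OH^-] = sqrt(Kb x [NO2-]) = sqrt(2.22e-11 x 0.1470) = 1.81e-6 M.
pOH = 5.74, so pH = 14.00 - 5.74 = 8.26.

8.26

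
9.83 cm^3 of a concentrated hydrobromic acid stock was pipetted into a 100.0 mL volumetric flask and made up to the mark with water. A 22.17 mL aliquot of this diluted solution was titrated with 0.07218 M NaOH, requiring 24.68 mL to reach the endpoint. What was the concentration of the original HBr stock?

n(NaOH) = 0.07218 x 0.02468 = 0.001781 mol.
n(HBr) in the aliquot = 0.001781 mol.
[diluted HBr] = 0.001781 / 0.02217 = 0.08035 M.
Dilution factor = 100.0/9.830 = 10.17, so [stock] = 0.08035 x 10.17 = 0.817 M.

0.817 M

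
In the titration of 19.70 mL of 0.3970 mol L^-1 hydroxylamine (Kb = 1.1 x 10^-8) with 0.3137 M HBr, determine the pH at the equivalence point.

n(NH2OH) = 0.3970 x 0.01970 = 0.007821 mol; V(HBr) at equivalence = 0.007821/0.3137 = 0.02493 L.
At equivalence the base is fully converted to NH3OH+; total volume = 0.04463 L, so [NH3OH+] = 0.007821/0.04463 = 0.1752 M.
Ka(NH3OH+) = Kw/Kb = 1.0e-14 / 1.1 x 10^-8 = 9.09e-7.
[H^+] = sqrt(Ka x [NH3OH+]) = sqrt(9.09e-7 x 0.1752) = 0.000399 M.
pH = -log(0.000399) = 3.40.

3.40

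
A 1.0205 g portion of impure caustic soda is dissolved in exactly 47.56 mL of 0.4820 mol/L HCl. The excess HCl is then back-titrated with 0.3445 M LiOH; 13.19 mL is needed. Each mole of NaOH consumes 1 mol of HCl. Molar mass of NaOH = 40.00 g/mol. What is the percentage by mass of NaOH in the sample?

Total n(HCl) added = 0.4820 x 0.04756 = 0.02292 mol.
n(LiOH) used = 0.3445 x 0.01319 = 0.004544 mol, which equals the excess n(HCl).
So n(HCl) consumed by the sample = 0.02292 - 0.004544 = 0.01838 mol.
n(NaOH) = 0.01838 / 1 = 0.01838 mol.
mass NaOH = 0.01838 x 40.00 = 0.7352 g, so %NaOH = 0.7352/1.0205 x 100 = 72.0%.

72.0%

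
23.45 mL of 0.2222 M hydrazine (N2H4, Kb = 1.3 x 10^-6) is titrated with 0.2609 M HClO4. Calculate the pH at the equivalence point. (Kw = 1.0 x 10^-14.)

4.52

n(N2H4) = 0.2222 x 0.02345 = 0.005211 mol; V(HClO4) at equivalence = 0.005211/0.2609 = 0.01997 L.
At equivalence the base is fully converted to N2H5+; total volume = 0.04342 L, so [N2H5+] = 0.005211/0.04342 = 0.1200 M.
Ka(N2H5+) = Kw/Kb = 1.0e-14 / 1.3 x 10^-6 = 7.69e-9.
[H^+] = sqrt(Ka x [N2H5+]) = sqrt(7.69e-9 x 0.1200) = 3.04e-5 M.
pH = -log(3.04e-5) = 4.52.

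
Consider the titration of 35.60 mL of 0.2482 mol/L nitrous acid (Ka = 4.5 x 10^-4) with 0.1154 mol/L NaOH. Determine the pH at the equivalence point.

8.12

n(HNO2) = 0.2482 x 0.03560 = 0.008836 mol; V(NaOH) at equivalence = 0.008836/0.1154 = 0.07657 L.
At equivalence all the acid is converted to NO2-; total volume = 0.03560 + 0.07657 = 0.1122 L, so [NO2-] = 0.008836/0.1122 = 0.07877 M.
Kb = Kw/Ka = 1.0e-14 / 4.5 x 10^-4 = 2.22e-11.
[OH^-] = sqrt(Kb x [NO2-]) = sqrt(2.22e-11 x 0.07877) = 1.32e-6 M.
pOH = 5.88, so pH = 14.00 - 5.88 = 8.12.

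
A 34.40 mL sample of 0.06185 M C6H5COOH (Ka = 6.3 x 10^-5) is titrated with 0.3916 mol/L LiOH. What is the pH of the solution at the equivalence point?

n(C6H5COOH) = 0.06185 x 0.03440 = 0.002128 mol; V(LiOH) at equivalence = 0.002128/0.3916 = 0.005433 L.
At equivalence all the acid is converted to C6H5COO-; total volume = 0.03440 + 0.005433 = 0.03983 L, so [C6H5COO-] = 0.002128/0.03983 = 0.05341 M.
Kb = Kw/Ka = 1.0e-14 / 6.3 x 10^-5 = 1.59e-10.
[OH^-] = sqrt(Kb x [C6H5COO-]) = sqrt(1.59e-10 x 0.05341) = 2.91e-6 M.
pOH = 5.54, so pH = 14.00 - 5.54 = 8.46.

8.46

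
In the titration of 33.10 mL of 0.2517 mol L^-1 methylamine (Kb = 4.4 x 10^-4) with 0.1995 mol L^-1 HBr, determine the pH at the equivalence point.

n(CH3NH2) = 0.2517 x 0.03310 = 0.008331 mol; V(HBr) at equivalence = 0.008331/0.1995 = 0.04176 L.
At equivalence the base is fully converted to CH3NH3+; total volume = 0.07486 L, so [CH3NH3+] = 0.008331/0.07486 = 0.1113 M.
Ka(CH3NH3+) = Kw/Kb = 1.0e-14 / 4.4 x 10^-4 = 2.27e-11.
[H^+] = sqrt(Ka x [CH3NH3+]) = sqrt(2.27e-11 x 0.1113) = 1.59e-6 M.
pH = -log(1.59e-6) = 5.80.

5.80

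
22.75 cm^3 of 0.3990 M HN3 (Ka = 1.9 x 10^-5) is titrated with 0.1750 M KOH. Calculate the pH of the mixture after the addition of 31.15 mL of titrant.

Initial n(HN3) = 0.3990 x 0.02275 = 0.009077 mol.
n(KOH) added = 0.1750 x 0.03115 = 0.005451 mol, converting that many moles of HN3 to N3-.
Remaining n(HN3) = 0.003626 mol; n(N3-) = 0.005451 mol.
By Henderson-Hasselbalch, pH = pKa + log([A^-]/[HA]) = 4.72 + log(0.005451/0.003626) = 4.72 + (+0.18) = 4.90.

4.90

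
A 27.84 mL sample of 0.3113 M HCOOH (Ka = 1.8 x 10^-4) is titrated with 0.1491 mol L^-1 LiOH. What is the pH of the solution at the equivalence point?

n(HCOOH) = 0.3113 x 0.02784 = 0.008667 mol; V(LiOH) at equivalence = 0.008667/0.1491 = 0.05813 L.
At equivalence all the acid is converted to HCOO-; total volume = 0.02784 + 0.05813 = 0.08597 L, so [HCOO-] = 0.008667/0.08597 = 0.1008 M.
Kb = Kw/Ka = 1.0e-14 / 1.8 x 10^-4 = 5.56e-11.
[OH^-] = sqrt(Kb x [HCOO-]) = sqrt(5.56e-11 x 0.1008) = 2.37e-6 M.
pOH = 5.63, so pH = 14.00 - 5.63 = 8.37.

8.37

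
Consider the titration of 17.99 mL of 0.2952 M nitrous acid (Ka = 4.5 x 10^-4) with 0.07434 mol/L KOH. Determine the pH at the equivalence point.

8.06

n(HNO2) = 0.2952 x 0.01799 = 0.005311 mol; V(KOH) at equivalence = 0.005311/0.07434 = 0.07144 L.
At equivalence all the acid is converted to NO2-; total volume = 0.01799 + 0.07144 = 0.08943 L, so [NO2-] = 0.005311/0.08943 = 0.05939 M.
Kb = Kw/Ka = 1.0e-14 / 4.5 x 10^-4 = 2.22e-11.
[OH^-] = sqrt(Kb x [NO2-]) = sqrt(2.22e-11 x 0.05939) = 1.15e-6 M.
pOH = 5.94, so pH = 14.00 - 5.94 = 8.06.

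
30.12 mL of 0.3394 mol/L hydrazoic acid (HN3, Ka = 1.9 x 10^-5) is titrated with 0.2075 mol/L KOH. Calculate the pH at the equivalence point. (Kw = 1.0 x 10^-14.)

8.92

n(HN3) = 0.3394 x 0.03012 = 0.01022 mol; V(KOH) at equivalence = 0.01022/0.2075 = 0.04927 L.
At equivalence all the acid is converted to N3-; total volume = 0.03012 + 0.04927 = 0.07939 L, so [N3-] = 0.01022/0.07939 = 0.1288 M.
Kb = Kw/Ka = 1.0e-14 / 1.9 x 10^-5 = 5.26e-10.
[OH^-] = sqrt(Kb x [N3-]) = sqrt(5.26e-10 x 0.1288) = 8.23e-6 M.
pOH = 5.08, so pH = 14.00 - 5.08 = 8.92.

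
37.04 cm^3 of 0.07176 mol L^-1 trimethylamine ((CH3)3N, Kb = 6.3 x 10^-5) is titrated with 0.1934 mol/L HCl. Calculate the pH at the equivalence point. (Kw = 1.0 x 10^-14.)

5.54

n((CH3)3N) = 0.07176 x 0.03704 = 0.002658 mol; V(HCl) at equivalence = 0.002658/0.1934 = 0.01374 L.
At equivalence the base is fully converted to (CH3)3NH+; total volume = 0.05078 L, so [(CH3)3NH+] = 0.002658/0.05078 = 0.05234 M.
Ka((CH3)3NH+) = Kw/Kb = 1.0e-14 / 6.3 x 10^-5 = 1.59e-10.
[H^+] = sqrt(Ka x [(CH3)3NH+]) = sqrt(1.59e-10 x 0.05234) = 2.88e-6 M.
pH = -log(2.88e-6) = 5.54.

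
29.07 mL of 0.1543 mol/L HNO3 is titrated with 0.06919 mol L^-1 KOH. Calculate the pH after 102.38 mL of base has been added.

n(acid) = 0.1543 x 0.02907 = 0.004486 mol; n(KOH) added = 0.06919 x 0.1024 = 0.007084 mol.
Base is in excess by 0.007084 - 0.004486 = 0.002598 mol in a total volume of 0.1314 L.
[OH^-] = 0.002598/0.1314 = 0.01977 M, so pOH = 1.70 and pH = 14.00 - 1.70 = 12.30.

12.30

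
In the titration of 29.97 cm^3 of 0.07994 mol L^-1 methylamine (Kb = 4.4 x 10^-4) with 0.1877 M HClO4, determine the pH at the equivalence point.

5.95

n(CH3NH2) = 0.07994 x 0.02997 = 0.002396 mol; V(HClO4) at equivalence = 0.002396/0.1877 = 0.01276 L.
At equivalence the base is fully converted to CH3NH3+; total volume = 0.04273 L, so [CH3NH3+] = 0.002396/0.04273 = 0.05606 M.
Ka(CH3NH3+) = Kw/Kb = 1.0e-14 / 4.4 x 10^-4 = 2.27e-11.
[H^+] = sqrt(Ka x [CH3NH3+]) = sqrt(2.27e-11 x 0.05606) = 1.13e-6 M.
pH = -log(1.13e-6) = 5.95.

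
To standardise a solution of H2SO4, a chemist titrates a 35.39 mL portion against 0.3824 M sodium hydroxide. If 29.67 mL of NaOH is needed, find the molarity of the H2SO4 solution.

0.160 M

n(NaOH) delivered = 0.3824 x 0.02967 = 0.01135 mol.
The reaction is 1 H2SO4 + 2 NaOH, so n(H2SO4) = 0.01135 x 1/2 = 0.005673 mol.
[H2SO4] = 0.005673 mol / 0.03539 L = 0.160 M.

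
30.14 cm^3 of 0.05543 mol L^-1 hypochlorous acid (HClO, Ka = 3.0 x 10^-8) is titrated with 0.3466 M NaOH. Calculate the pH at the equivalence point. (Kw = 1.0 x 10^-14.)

n(HClO) = 0.05543 x 0.03014 = 0.001671 mol; V(NaOH) at equivalence = 0.001671/0.3466 = 0.004820 L.
At equivalence all the acid is converted to ClO-; total volume = 0.03014 + 0.004820 = 0.03496 L, so [ClO-] = 0.001671/0.03496 = 0.04779 M.
Kb = Kw/Ka = 1.0e-14 / 3.0 x 10^-8 = 3.33e-7.
[OH^-] = sqrt(Kb x [ClO-]) = sqrt(3.33e-7 x 0.04779) = 0.000126 M.
pOH = 3.90, so pH = 14.00 - 3.90 = 10.10.

10.10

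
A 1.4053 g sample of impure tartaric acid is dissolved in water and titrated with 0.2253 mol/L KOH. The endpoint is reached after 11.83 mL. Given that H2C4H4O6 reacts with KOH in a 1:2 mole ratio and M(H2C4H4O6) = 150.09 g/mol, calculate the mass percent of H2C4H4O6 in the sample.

n(KOH) = 0.2253 x 0.01183 = 0.002665 mol.
n(H2C4H4O6) = 0.002665 / 2 = 0.001333 mol.
mass of H2C4H4O6 = 0.001333 x 150.09 = 0.2000 g.
% purity = 0.2000 / 1.4053 x 100 = 14.2%.

14.2%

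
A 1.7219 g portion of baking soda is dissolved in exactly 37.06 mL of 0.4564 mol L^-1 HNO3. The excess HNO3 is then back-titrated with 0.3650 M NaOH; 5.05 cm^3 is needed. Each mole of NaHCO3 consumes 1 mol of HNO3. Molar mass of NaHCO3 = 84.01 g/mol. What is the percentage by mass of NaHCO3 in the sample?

73.5%

Total n(HNO3) added = 0.4564 x 0.03706 = 0.01691 mol.
n(NaOH) used = 0.3650 x 0.005050 = 0.001843 mol, which equals the excess n(HNO3).
So n(HNO3) consumed by the sample = 0.01691 - 0.001843 = 0.01507 mol.
n(NaHCO3) = 0.01507 / 1 = 0.01507 mol.
mass NaHCO3 = 0.01507 x 84.01 = 1.266 g, so %NaHCO3 = 1.266/1.7219 x 100 = 73.5%.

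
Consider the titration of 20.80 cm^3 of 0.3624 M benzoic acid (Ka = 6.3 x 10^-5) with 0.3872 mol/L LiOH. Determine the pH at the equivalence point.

n(C6H5COOH) = 0.3624 x 0.02080 = 0.007538 mol; V(LiOH) at equivalence = 0.007538/0.3872 = 0.01947 L.
At equivalence all the acid is converted to C6H5COO-; total volume = 0.02080 + 0.01947 = 0.04027 L, so [C6H5COO-] = 0.007538/0.04027 = 0.1872 M.
Kb = Kw/Ka = 1.0e-14 / 6.3 x 10^-5 = 1.59e-10.
[OH^-] = sqrt(Kb x [C6H5COO-]) = sqrt(1.59e-10 x 0.1872) = 5.45e-6 M.
pOH = 5.26, so pH = 14.00 - 5.26 = 8.74.

8.74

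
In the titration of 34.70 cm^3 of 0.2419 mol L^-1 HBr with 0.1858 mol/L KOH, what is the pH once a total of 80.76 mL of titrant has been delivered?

n(acid) = 0.2419 x 0.03470 = 0.008394 mol; n(KOH) added = 0.1858 x 0.08076 = 0.01501 mol.
Base is in excess by 0.01501 - 0.008394 = 0.006611 mol in a total volume of 0.1155 L.
[OH^-] = 0.006611/0.1155 = 0.05726 M, so pOH = 1.24 and pH = 14.00 - 1.24 = 12.76.

12.76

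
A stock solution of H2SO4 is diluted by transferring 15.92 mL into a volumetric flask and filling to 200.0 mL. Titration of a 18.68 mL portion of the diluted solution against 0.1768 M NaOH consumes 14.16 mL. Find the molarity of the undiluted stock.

n(NaOH) = 0.1768 x 0.01416 = 0.002503 mol.
n(H2SO4) in the aliquot = 0.002503 x 1/2 = 0.001252 mol.
[diluted H2SO4] = 0.001252 / 0.01868 = 0.06701 M.
Dilution factor = 200.0/15.92 = 12.56, so [stock] = 0.06701 x 12.56 = 0.842 M.

0.842 M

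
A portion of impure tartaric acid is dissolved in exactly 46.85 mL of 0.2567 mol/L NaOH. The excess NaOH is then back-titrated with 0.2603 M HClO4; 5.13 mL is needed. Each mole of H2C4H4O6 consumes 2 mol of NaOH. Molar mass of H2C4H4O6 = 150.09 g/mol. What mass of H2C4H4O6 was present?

Total n(NaOH) added = 0.2567 x 0.04685 = 0.01203 mol.
n(HClO4) used = 0.2603 x 0.005130 = 0.001335 mol, which equals the excess n(NaOH).
So n(NaOH) consumed by the sample = 0.01203 - 0.001335 = 0.01069 mol.
n(H2C4H4O6) = 0.01069 / 2 = 0.005346 mol.
mass = 0.005346 mol x 150.09 g/mol = 0.802 g.

0.802 g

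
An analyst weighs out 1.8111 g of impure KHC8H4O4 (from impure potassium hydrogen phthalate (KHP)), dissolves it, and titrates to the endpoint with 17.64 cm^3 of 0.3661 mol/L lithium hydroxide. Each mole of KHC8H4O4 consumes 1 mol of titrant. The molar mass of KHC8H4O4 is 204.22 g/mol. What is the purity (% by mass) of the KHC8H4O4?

n(LiOH) = 0.3661 x 0.01764 = 0.006458 mol.
n(KHC8H4O4) = 0.006458 / 1 = 0.006458 mol.
mass of KHC8H4O4 = 0.006458 x 204.22 = 1.319 g.
% purity = 1.319 / 1.8111 x 100 = 72.8%.

72.8%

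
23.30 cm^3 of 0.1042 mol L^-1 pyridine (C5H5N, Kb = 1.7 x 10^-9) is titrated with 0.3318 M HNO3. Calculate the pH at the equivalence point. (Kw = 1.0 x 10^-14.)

3.17

n(C5H5N) = 0.1042 x 0.02330 = 0.002428 mol; V(HNO3) at equivalence = 0.002428/0.3318 = 0.007317 L.
At equivalence the base is fully converted to C5H5NH+; total volume = 0.03062 L, so [C5H5NH+] = 0.002428/0.03062 = 0.07930 M.
Ka(C5H5NH+) = Kw/Kb = 1.0e-14 / 1.7 x 10^-9 = 5.88e-6.
[H^+] = sqrt(Ka x [C5H5NH+]) = sqrt(5.88e-6 x 0.07930) = 0.000683 M.
pH = -log(0.000683) = 3.17.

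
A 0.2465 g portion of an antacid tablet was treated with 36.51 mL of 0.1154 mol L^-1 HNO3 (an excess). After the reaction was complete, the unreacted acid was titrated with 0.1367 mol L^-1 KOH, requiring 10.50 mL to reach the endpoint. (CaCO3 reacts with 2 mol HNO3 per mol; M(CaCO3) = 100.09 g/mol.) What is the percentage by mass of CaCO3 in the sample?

56.4%

Total n(HNO3) added = 0.1154 x 0.03651 = 0.004213 mol.
n(KOH) used = 0.1367 x 0.01050 = 0.001435 mol, which equals the excess n(HNO3).
So n(HNO3) consumed by the sample = 0.004213 - 0.001435 = 0.002778 mol.
n(CaCO3) = 0.002778 / 2 = 0.001389 mol.
mass CaCO3 = 0.001389 x 100.09 = 0.1390 g, so %CaCO3 = 0.1390/0.2465 x 100 = 56.4%.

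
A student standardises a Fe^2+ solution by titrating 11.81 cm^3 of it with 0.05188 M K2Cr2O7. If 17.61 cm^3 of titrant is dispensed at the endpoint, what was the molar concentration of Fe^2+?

0.464 M

n(K2Cr2O7) = 0.05188 x 0.01761 = 0.0009136 mol.
From the balanced equation, 1 mol K2Cr2O7 reacts with 6 mol Fe^2+, so n(Fe^2+) = 0.0009136 x 6/1 = 0.005482 mol.
[Fe^2+] = 0.005482 / 0.01181 L = 0.464 M.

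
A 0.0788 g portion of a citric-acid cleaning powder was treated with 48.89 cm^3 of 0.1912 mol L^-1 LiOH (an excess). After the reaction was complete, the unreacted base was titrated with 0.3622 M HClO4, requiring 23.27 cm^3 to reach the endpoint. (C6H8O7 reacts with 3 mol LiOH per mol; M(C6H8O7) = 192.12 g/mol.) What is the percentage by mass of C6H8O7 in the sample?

Total n(LiOH) added = 0.1912 x 0.04889 = 0.009348 mol.
n(HClO4) used = 0.3622 x 0.02327 = 0.008428 mol, which equals the excess n(LiOH).
So n(LiOH) consumed by the sample = 0.009348 - 0.008428 = 0.0009194 mol.
n(C6H8O7) = 0.0009194 / 3 = 0.0003065 mol.
mass C6H8O7 = 0.0003065 x 192.12 = 0.05888 g, so %C6H8O7 = 0.05888/0.0788 x 100 = 74.7%.

74.7%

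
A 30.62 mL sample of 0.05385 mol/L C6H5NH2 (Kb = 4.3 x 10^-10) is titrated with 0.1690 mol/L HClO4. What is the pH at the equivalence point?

3.01

n(C6H5NH2) = 0.05385 x 0.03062 = 0.001649 mol; V(HClO4) at equivalence = 0.001649/0.1690 = 0.009757 L.
At equivalence the base is fully converted to C6H5NH3+; total volume = 0.04038 L, so [C6H5NH3+] = 0.001649/0.04038 = 0.04084 M.
Ka(C6H5NH3+) = Kw/Kb = 1.0e-14 / 4.3 x 10^-10 = 2.33e-5.
[H^+] = sqrt(Ka x [C6H5NH3+]) = sqrt(2.33e-5 x 0.04084) = 0.000975 M.
pH = -log(0.000975) = 3.01.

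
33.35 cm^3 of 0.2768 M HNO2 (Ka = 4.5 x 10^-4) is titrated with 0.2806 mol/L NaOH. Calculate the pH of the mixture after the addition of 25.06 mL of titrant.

3.85

Initial n(HNO2) = 0.2768 x 0.03335 = 0.009231 mol.
n(NaOH) added = 0.2806 x 0.02506 = 0.007032 mol, converting that many moles of HNO2 to NO2-.
Remaining n(HNO2) = 0.002199 mol; n(NO2-) = 0.007032 mol.
By Henderson-Hasselbalch, pH = pKa + log([A^-]/[HA]) = 3.35 + log(0.007032/0.002199) = 3.35 + (+0.50) = 3.85.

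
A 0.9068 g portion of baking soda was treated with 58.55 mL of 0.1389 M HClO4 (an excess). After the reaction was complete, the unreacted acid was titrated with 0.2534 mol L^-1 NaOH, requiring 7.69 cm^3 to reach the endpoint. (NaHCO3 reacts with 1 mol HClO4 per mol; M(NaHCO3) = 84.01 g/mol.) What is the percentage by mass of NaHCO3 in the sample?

Total n(HClO4) added = 0.1389 x 0.05855 = 0.008133 mol.
n(NaOH) used = 0.2534 x 0.007690 = 0.001949 mol, which equals the excess n(HClO4).
So n(HClO4) consumed by the sample = 0.008133 - 0.001949 = 0.006184 mol.
n(NaHCO3) = 0.006184 / 1 = 0.006184 mol.
mass NaHCO3 = 0.006184 x 84.01 = 0.5195 g, so %NaHCO3 = 0.5195/0.9068 x 100 = 57.3%.

57.3%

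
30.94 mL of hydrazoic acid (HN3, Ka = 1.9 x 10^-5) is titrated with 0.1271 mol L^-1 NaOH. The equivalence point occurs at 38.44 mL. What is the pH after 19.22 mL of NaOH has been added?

19.22 mL is exactly half the equivalence volume (38.44/2), i.e. the half-equivalence point.
There, n(HA) = n(A^-), so pH = pKa = -log(1.9 x 10^-5) = 4.72.

4.72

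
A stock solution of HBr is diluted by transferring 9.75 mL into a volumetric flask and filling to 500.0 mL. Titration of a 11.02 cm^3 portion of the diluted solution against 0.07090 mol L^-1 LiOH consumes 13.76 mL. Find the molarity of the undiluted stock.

4.54 M

n(LiOH) = 0.07090 x 0.01376 = 0.0009756 mol.
n(HBr) in the aliquot = 0.0009756 mol.
[diluted HBr] = 0.0009756 / 0.01102 = 0.08853 M.
Dilution factor = 500.0/9.750 = 51.28, so [stock] = 0.08853 x 51.28 = 4.54 M.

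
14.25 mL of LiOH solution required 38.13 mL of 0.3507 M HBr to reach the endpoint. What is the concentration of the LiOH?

0.938 M

n(HBr) delivered = 0.3507 x 0.03813 = 0.01337 mol.
For a 1:1 reaction, n(LiOH) = 0.01337 mol.
[LiOH] = 0.01337 mol / 0.01425 L = 0.938 M.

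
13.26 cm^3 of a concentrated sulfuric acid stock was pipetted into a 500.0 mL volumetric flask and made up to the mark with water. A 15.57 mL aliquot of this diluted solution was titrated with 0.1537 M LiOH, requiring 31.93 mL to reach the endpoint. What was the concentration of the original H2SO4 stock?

n(LiOH) = 0.1537 x 0.03193 = 0.004908 mol.
n(H2SO4) in the aliquot = 0.004908 x 1/2 = 0.002454 mol.
[diluted H2SO4] = 0.002454 / 0.01557 = 0.1576 M.
Dilution factor = 500.0/13.26 = 37.71, so [stock] = 0.1576 x 37.71 = 5.94 M.

5.94 M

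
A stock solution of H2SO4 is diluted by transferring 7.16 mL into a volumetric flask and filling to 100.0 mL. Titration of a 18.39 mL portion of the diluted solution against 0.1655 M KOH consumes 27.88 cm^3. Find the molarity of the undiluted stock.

n(KOH) = 0.1655 x 0.02788 = 0.004614 mol.
n(H2SO4) in the aliquot = 0.004614 x 1/2 = 0.002307 mol.
[diluted H2SO4] = 0.002307 / 0.01839 = 0.1255 M.
Dilution factor = 100.0/7.160 = 13.97, so [stock] = 0.1255 x 13.97 = 1.75 M.

1.75 M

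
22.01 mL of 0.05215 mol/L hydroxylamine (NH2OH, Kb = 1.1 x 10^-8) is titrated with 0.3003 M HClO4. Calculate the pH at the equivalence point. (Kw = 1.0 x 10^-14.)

n(NH2OH) = 0.05215 x 0.02201 = 0.001148 mol; V(HClO4) at equivalence = 0.001148/0.3003 = 0.003822 L.
At equivalence the base is fully converted to NH3OH+; total volume = 0.02583 L, so [NH3OH+] = 0.001148/0.02583 = 0.04443 M.
Ka(NH3OH+) = Kw/Kb = 1.0e-14 / 1.1 x 10^-8 = 9.09e-7.
[H^+] = sqrt(Ka x [NH3OH+]) = sqrt(9.09e-7 x 0.04443) = 0.000201 M.
pH = -log(0.000201) = 3.70.

3.70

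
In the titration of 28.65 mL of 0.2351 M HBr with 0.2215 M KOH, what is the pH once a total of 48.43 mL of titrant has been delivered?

12.71

n(acid) = 0.2351 x 0.02865 = 0.006736 mol; n(KOH) added = 0.2215 x 0.04843 = 0.01073 mol.
Base is in excess by 0.01073 - 0.006736 = 0.003992 mol in a total volume of 0.07708 L.
[OH^-] = 0.003992/0.07708 = 0.05179 M, so pOH = 1.29 and pH = 14.00 - 1.29 = 12.71.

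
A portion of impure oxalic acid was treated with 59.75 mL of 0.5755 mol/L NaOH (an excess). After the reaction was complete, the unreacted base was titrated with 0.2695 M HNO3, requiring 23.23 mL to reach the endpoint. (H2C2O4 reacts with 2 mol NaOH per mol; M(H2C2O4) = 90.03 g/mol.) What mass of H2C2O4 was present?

1.27 g

Total n(NaOH) added = 0.5755 x 0.05975 = 0.03439 mol.
n(HNO3) used = 0.2695 x 0.02323 = 0.006260 mol, which equals the excess n(NaOH).
So n(NaOH) consumed by the sample = 0.03439 - 0.006260 = 0.02813 mol.
n(H2C2O4) = 0.02813 / 2 = 0.01406 mol.
mass = 0.01406 mol x 90.03 g/mol = 1.27 g.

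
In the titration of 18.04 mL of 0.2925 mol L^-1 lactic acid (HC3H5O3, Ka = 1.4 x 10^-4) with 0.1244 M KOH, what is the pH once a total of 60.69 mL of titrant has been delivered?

12.46

n(acid) = 0.2925 x 0.01804 = 0.005277 mol; n(KOH) added = 0.1244 x 0.06069 = 0.007550 mol.
Base is in excess by 0.007550 - 0.005277 = 0.002273 mol in a total volume of 0.07873 L.
[OH^-] = 0.002273/0.07873 = 0.02887 M, so pOH = 1.54 and pH = 14.00 - 1.54 = 12.46.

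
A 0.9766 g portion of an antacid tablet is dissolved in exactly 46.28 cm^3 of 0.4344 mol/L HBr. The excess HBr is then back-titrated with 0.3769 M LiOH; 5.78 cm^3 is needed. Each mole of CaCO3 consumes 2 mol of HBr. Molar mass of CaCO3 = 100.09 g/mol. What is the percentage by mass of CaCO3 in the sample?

Total n(HBr) added = 0.4344 x 0.04628 = 0.02010 mol.
n(LiOH) used = 0.3769 x 0.005780 = 0.002178 mol, which equals the excess n(HBr).
So n(HBr) consumed by the sample = 0.02010 - 0.002178 = 0.01793 mol.
n(CaCO3) = 0.01793 / 2 = 0.008963 mol.
mass CaCO3 = 0.008963 x 100.09 = 0.8971 g, so %CaCO3 = 0.8971/0.9766 x 100 = 91.9%.

91.9%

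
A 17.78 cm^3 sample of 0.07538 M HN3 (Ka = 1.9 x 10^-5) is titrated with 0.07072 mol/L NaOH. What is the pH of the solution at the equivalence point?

n(HN3) = 0.07538 x 0.01778 = 0.001340 mol; V(NaOH) at equivalence = 0.001340/0.07072 = 0.01895 L.
At equivalence all the acid is converted to N3-; total volume = 0.01778 + 0.01895 = 0.03673 L, so [N3-] = 0.001340/0.03673 = 0.03649 M.
Kb = Kw/Ka = 1.0e-14 / 1.9 x 10^-5 = 5.26e-10.
[OH^-] = sqrt(Kb x [N3-]) = sqrt(5.26e-10 x 0.03649) = 4.38e-6 M.
pOH = 5.36, so pH = 14.00 - 5.36 = 8.64.

8.64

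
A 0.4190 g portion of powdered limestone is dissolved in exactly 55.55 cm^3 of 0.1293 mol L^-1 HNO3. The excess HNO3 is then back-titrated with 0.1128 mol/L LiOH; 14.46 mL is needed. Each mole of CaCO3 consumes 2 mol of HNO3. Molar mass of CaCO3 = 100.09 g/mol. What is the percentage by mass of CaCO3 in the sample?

Total n(HNO3) added = 0.1293 x 0.05555 = 0.007183 mol.
n(LiOH) used = 0.1128 x 0.01446 = 0.001631 mol, which equals the excess n(HNO3).
So n(HNO3) consumed by the sample = 0.007183 - 0.001631 = 0.005552 mol.
n(CaCO3) = 0.005552 / 2 = 0.002776 mol.
mass CaCO3 = 0.002776 x 100.09 = 0.2778 g, so %CaCO3 = 0.2778/0.4190 x 100 = 66.3%.

66.3%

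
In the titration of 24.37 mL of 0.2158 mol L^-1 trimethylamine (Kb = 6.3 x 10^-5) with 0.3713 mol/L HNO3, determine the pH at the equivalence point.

n((CH3)3N) = 0.2158 x 0.02437 = 0.005259 mol; V(HNO3) at equivalence = 0.005259/0.3713 = 0.01416 L.
At equivalence the base is fully converted to (CH3)3NH+; total volume = 0.03853 L, so [(CH3)3NH+] = 0.005259/0.03853 = 0.1365 M.
Ka((CH3)3NH+) = Kw/Kb = 1.0e-14 / 6.3 x 10^-5 = 1.59e-10.
[H^+] = sqrt(Ka x [(CH3)3NH+]) = sqrt(1.59e-10 x 0.1365) = 4.65e-6 M.
pH = -log(4.65e-6) = 5.33.

5.33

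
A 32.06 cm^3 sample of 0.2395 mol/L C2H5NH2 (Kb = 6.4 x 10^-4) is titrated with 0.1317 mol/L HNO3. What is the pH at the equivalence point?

n(C2H5NH2) = 0.2395 x 0.03206 = 0.007678 mol; V(HNO3) at equivalence = 0.007678/0.1317 = 0.05830 L.
At equivalence the base is fully converted to C2H5NH3+; total volume = 0.09036 L, so [C2H5NH3+] = 0.007678/0.09036 = 0.08497 M.
Ka(C2H5NH3+) = Kw/Kb = 1.0e-14 / 6.4 x 10^-4 = 1.56e-11.
[H^+] = sqrt(Ka x [C2H5NH3+]) = sqrt(1.56e-11 x 0.08497) = 1.15e-6 M.
pH = -log(1.15e-6) = 5.94.

5.94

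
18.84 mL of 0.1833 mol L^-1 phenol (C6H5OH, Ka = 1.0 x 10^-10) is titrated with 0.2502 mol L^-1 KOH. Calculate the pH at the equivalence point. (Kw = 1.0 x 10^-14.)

n(C6H5OH) = 0.1833 x 0.01884 = 0.003453 mol; V(KOH) at equivalence = 0.003453/0.2502 = 0.01380 L.
At equivalence all the acid is converted to C6H5O-; total volume = 0.01884 + 0.01380 = 0.03264 L, so [C6H5O-] = 0.003453/0.03264 = 0.1058 M.
Kb = Kw/Ka = 1.0e-14 / 1.0 x 10^-10 = 0.000100.
[OH^-] = sqrt(Kb x [C6H5O-]) = sqrt(0.000100 x 0.1058) = 0.00325 M.
pOH = 2.49, so pH = 14.00 - 2.49 = 11.51.

11.51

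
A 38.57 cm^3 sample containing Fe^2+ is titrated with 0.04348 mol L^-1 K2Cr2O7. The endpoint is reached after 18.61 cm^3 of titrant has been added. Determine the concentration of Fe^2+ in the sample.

0.126 M

n(K2Cr2O7) = 0.04348 x 0.01861 = 0.0008092 mol.
From the balanced equation, 1 mol K2Cr2O7 reacts with 6 mol Fe^2+, so n(Fe^2+) = 0.0008092 x 6/1 = 0.004855 mol.
[Fe^2+] = 0.004855 / 0.03857 L = 0.126 M.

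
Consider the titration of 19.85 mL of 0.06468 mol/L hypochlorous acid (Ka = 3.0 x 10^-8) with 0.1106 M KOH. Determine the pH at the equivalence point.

n(HClO) = 0.06468 x 0.01985 = 0.001284 mol; V(KOH) at equivalence = 0.001284/0.1106 = 0.01161 L.
At equivalence all the acid is converted to ClO-; total volume = 0.01985 + 0.01161 = 0.03146 L, so [ClO-] = 0.001284/0.03146 = 0.04081 M.
Kb = Kw/Ka = 1.0e-14 / 3.0 x 10^-8 = 3.33e-7.
[OH^-] = sqrt(Kb x [ClO-]) = sqrt(3.33e-7 x 0.04081) = 0.000117 M.
pOH = 3.93, so pH = 14.00 - 3.93 = 10.07.

10.07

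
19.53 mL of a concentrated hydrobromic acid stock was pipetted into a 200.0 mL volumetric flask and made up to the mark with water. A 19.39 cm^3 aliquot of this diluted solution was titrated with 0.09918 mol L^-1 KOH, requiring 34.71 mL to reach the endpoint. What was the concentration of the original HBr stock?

n(KOH) = 0.09918 x 0.03471 = 0.003443 mol.
n(HBr) in the aliquot = 0.003443 mol.
[diluted HBr] = 0.003443 / 0.01939 = 0.1775 M.
Dilution factor = 200.0/19.53 = 10.24, so [stock] = 0.1775 x 10.24 = 1.82 M.

1.82 M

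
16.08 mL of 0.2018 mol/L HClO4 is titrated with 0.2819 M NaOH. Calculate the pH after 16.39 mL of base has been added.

n(acid) = 0.2018 x 0.01608 = 0.003245 mol; n(NaOH) added = 0.2819 x 0.01639 = 0.004620 mol.
Base is in excess by 0.004620 - 0.003245 = 0.001375 mol in a total volume of 0.03247 L.
[OH^-] = 0.001375/0.03247 = 0.04236 M, so pOH = 1.37 and pH = 14.00 - 1.37 = 12.63.

12.63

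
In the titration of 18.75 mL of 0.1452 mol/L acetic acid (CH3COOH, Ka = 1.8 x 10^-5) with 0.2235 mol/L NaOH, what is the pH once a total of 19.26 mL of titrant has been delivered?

12.62

n(acid) = 0.1452 x 0.01875 = 0.002723 mol; n(NaOH) added = 0.2235 x 0.01926 = 0.004305 mol.
Base is in excess by 0.004305 - 0.002723 = 0.001582 mol in a total volume of 0.03801 L.
[OH^-] = 0.001582/0.03801 = 0.04162 M, so pOH = 1.38 and pH = 14.00 - 1.38 = 12.62.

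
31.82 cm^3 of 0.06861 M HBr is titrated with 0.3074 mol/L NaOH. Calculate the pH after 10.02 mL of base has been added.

n(acid) = 0.06861 x 0.03182 = 0.002183 mol; n(NaOH) added = 0.3074 x 0.01002 = 0.003080 mol.
Base is in excess by 0.003080 - 0.002183 = 0.0008970 mol in a total volume of 0.04184 L.
[OH^-] = 0.0008970/0.04184 = 0.02144 M, so pOH = 1.67 and pH = 14.00 - 1.67 = 12.33.

12.33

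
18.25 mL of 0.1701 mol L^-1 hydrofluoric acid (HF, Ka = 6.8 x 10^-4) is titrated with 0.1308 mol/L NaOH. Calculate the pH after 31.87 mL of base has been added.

12.33

n(acid) = 0.1701 x 0.01825 = 0.003104 mol; n(NaOH) added = 0.1308 x 0.03187 = 0.004169 mol.
Base is in excess by 0.004169 - 0.003104 = 0.001064 mol in a total volume of 0.05012 L.
[OH^-] = 0.001064/0.05012 = 0.02123 M, so pOH = 1.67 and pH = 14.00 - 1.67 = 12.33.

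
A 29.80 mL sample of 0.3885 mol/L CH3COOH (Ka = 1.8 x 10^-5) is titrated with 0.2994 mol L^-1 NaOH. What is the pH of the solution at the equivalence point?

8.99

n(CH3COOH) = 0.3885 x 0.02980 = 0.01158 mol; V(NaOH) at equivalence = 0.01158/0.2994 = 0.03867 L.
At equivalence all the acid is converted to CH3COO-; total volume = 0.02980 + 0.03867 = 0.06847 L, so [CH3COO-] = 0.01158/0.06847 = 0.1691 M.
Kb = Kw/Ka = 1.0e-14 / 1.8 x 10^-5 = 5.56e-10.
[OH^-] = sqrt(Kb x [CH3COO-]) = sqrt(5.56e-10 x 0.1691) = 9.69e-6 M.
pOH = 5.01, so pH = 14.00 - 5.01 = 8.99.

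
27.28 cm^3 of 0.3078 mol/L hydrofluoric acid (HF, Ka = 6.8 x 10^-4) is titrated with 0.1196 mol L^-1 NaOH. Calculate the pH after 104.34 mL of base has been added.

n(acid) = 0.3078 x 0.02728 = 0.008397 mol; n(NaOH) added = 0.1196 x 0.1043 = 0.01248 mol.
Base is in excess by 0.01248 - 0.008397 = 0.004082 mol in a total volume of 0.1316 L.
[OH^-] = 0.004082/0.1316 = 0.03102 M, so pOH = 1.51 and pH = 14.00 - 1.51 = 12.49.

12.49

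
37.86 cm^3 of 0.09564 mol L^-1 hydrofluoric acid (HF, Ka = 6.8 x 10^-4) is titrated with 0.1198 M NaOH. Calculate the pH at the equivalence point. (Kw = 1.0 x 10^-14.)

7.95

n(HF) = 0.09564 x 0.03786 = 0.003621 mol; V(NaOH) at equivalence = 0.003621/0.1198 = 0.03022 L.
At equivalence all the acid is converted to F-; total volume = 0.03786 + 0.03022 = 0.06808 L, so [F-] = 0.003621/0.06808 = 0.05318 M.
Kb = Kw/Ka = 1.0e-14 / 6.8 x 10^-4 = 1.47e-11.
[OH^-] = sqrt(Kb x [F-]) = sqrt(1.47e-11 x 0.05318) = 8.84e-7 M.
pOH = 6.05, so pH = 14.00 - 6.05 = 7.95.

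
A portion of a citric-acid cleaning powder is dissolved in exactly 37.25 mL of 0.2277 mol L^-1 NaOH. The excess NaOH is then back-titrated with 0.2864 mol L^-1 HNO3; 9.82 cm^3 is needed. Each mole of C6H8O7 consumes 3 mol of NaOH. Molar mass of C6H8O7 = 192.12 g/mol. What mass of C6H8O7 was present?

0.363 g

Total n(NaOH) added = 0.2277 x 0.03725 = 0.008482 mol.
n(HNO3) used = 0.2864 x 0.009820 = 0.002812 mol, which equals the excess n(NaOH).
So n(NaOH) consumed by the sample = 0.008482 - 0.002812 = 0.005669 mol.
n(C6H8O7) = 0.005669 / 3 = 0.001890 mol.
mass = 0.001890 mol x 192.12 g/mol = 0.363 g.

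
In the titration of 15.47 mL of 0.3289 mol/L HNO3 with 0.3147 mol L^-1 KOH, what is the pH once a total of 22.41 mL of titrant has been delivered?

12.71

n(acid) = 0.3289 x 0.01547 = 0.005088 mol; n(KOH) added = 0.3147 x 0.02241 = 0.007052 mol.
Base is in excess by 0.007052 - 0.005088 = 0.001964 mol in a total volume of 0.03788 L.
[OH^-] = 0.001964/0.03788 = 0.05186 M, so pOH = 1.29 and pH = 14.00 - 1.29 = 12.71.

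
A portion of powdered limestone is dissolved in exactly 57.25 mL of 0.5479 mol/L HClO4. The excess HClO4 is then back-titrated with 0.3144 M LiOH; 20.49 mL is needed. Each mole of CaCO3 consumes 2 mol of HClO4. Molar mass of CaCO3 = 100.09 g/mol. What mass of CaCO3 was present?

Total n(HClO4) added = 0.5479 x 0.05725 = 0.03137 mol.
n(LiOH) used = 0.3144 x 0.02049 = 0.006442 mol, which equals the excess n(HClO4).
So n(HClO4) consumed by the sample = 0.03137 - 0.006442 = 0.02493 mol.
n(CaCO3) = 0.02493 / 2 = 0.01246 mol.
mass = 0.01246 mol x 100.09 g/mol = 1.25 g.

1.25 g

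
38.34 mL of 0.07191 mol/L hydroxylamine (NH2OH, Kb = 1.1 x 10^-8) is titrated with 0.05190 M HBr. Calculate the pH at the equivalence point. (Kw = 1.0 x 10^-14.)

3.78

n(NH2OH) = 0.07191 x 0.03834 = 0.002757 mol; V(HBr) at equivalence = 0.002757/0.05190 = 0.05312 L.
At equivalence the base is fully converted to NH3OH+; total volume = 0.09146 L, so [NH3OH+] = 0.002757/0.09146 = 0.03014 M.
Ka(NH3OH+) = Kw/Kb = 1.0e-14 / 1.1 x 10^-8 = 9.09e-7.
[H^+] = sqrt(Ka x [NH3OH+]) = sqrt(9.09e-7 x 0.03014) = 0.000166 M.
pH = -log(0.000166) = 3.78.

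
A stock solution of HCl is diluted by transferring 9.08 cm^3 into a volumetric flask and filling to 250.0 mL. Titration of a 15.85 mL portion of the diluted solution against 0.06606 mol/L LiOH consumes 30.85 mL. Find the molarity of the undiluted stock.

3.54 M

n(LiOH) = 0.06606 x 0.03085 = 0.002038 mol.
n(HCl) in the aliquot = 0.002038 mol.
[diluted HCl] = 0.002038 / 0.01585 = 0.1286 M.
Dilution factor = 250.0/9.080 = 27.53, so [stock] = 0.1286 x 27.53 = 3.54 M.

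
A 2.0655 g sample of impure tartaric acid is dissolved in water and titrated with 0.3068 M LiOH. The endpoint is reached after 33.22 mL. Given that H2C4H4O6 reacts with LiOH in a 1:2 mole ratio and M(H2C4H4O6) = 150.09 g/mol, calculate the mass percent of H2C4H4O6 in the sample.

n(LiOH) = 0.3068 x 0.03322 = 0.01019 mol.
n(H2C4H4O6) = 0.01019 / 2 = 0.005096 mol.
mass of H2C4H4O6 = 0.005096 x 150.09 = 0.7649 g.
% purity = 0.7649 / 2.0655 x 100 = 37.0%.

37.0%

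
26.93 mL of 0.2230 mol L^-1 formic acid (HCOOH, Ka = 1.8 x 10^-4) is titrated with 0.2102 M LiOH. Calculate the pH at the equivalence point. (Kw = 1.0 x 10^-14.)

8.39

n(HCOOH) = 0.2230 x 0.02693 = 0.006005 mol; V(LiOH) at equivalence = 0.006005/0.2102 = 0.02857 L.
At equivalence all the acid is converted to HCOO-; total volume = 0.02693 + 0.02857 = 0.05550 L, so [HCOO-] = 0.006005/0.05550 = 0.1082 M.
Kb = Kw/Ka = 1.0e-14 / 1.8 x 10^-4 = 5.56e-11.
[OH^-] = sqrt(Kb x [HCOO-]) = sqrt(5.56e-11 x 0.1082) = 2.45e-6 M.
pOH = 5.61, so pH = 14.00 - 5.61 = 8.39.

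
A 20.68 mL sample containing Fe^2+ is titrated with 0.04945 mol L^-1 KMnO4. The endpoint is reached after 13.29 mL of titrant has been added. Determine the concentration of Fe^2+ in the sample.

n(KMnO4) = 0.04945 x 0.01329 = 0.0006572 mol.
From the balanced equation, 1 mol KMnO4 reacts with 5 mol Fe^2+, so n(Fe^2+) = 0.0006572 x 5/1 = 0.003286 mol.
[Fe^2+] = 0.003286 / 0.02068 L = 0.159 M.

0.159 M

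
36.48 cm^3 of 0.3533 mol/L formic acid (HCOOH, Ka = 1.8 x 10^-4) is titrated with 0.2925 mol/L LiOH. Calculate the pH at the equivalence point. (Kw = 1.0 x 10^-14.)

n(HCOOH) = 0.3533 x 0.03648 = 0.01289 mol; V(LiOH) at equivalence = 0.01289/0.2925 = 0.04406 L.
At equivalence all the acid is converted to HCOO-; total volume = 0.03648 + 0.04406 = 0.08054 L, so [HCOO-] = 0.01289/0.08054 = 0.1600 M.
Kb = Kw/Ka = 1.0e-14 / 1.8 x 10^-4 = 5.56e-11.
[OH^-] = sqrt(Kb x [HCOO-]) = sqrt(5.56e-11 x 0.1600) = 2.98e-6 M.
pOH = 5.53, so pH = 14.00 - 5.53 = 8.47.

8.47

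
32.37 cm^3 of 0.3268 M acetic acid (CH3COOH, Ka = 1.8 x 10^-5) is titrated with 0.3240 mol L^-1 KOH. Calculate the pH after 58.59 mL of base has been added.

12.97

n(acid) = 0.3268 x 0.03237 = 0.01058 mol; n(KOH) added = 0.3240 x 0.05859 = 0.01898 mol.
Base is in excess by 0.01898 - 0.01058 = 0.008405 mol in a total volume of 0.09096 L.
[OH^-] = 0.008405/0.09096 = 0.09240 M, so pOH = 1.03 and pH = 14.00 - 1.03 = 12.97.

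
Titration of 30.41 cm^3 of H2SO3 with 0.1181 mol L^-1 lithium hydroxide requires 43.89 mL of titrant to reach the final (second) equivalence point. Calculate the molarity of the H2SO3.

n(LiOH) = 0.1181 x 0.04389 = 0.005183 mol.
At the final (second) equivalence point, 2 mol OH^- react per mol H2SO3, so n(H2SO3) = 0.005183 / 2 = 0.002592 mol.
[H2SO3] = 0.002592 / 0.03041 L = 0.0852 M.

0.0852 M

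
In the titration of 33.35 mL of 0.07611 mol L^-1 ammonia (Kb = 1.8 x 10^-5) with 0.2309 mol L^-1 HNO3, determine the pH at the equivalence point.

5.25

n(NH3) = 0.07611 x 0.03335 = 0.002538 mol; V(HNO3) at equivalence = 0.002538/0.2309 = 0.01099 L.
At equivalence the base is fully converted to NH4+; total volume = 0.04434 L, so [NH4+] = 0.002538/0.04434 = 0.05724 M.
Ka(NH4+) = Kw/Kb = 1.0e-14 / 1.8 x 10^-5 = 5.56e-10.
[H^+] = sqrt(Ka x [NH4+]) = sqrt(5.56e-10 x 0.05724) = 5.64e-6 M.
pH = -log(5.64e-6) = 5.25.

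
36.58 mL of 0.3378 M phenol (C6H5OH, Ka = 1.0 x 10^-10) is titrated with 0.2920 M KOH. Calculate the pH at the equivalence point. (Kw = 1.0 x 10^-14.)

11.60

n(C6H5OH) = 0.3378 x 0.03658 = 0.01236 mol; V(KOH) at equivalence = 0.01236/0.2920 = 0.04232 L.
At equivalence all the acid is converted to C6H5O-; total volume = 0.03658 + 0.04232 = 0.07890 L, so [C6H5O-] = 0.01236/0.07890 = 0.1566 M.
Kb = Kw/Ka = 1.0e-14 / 1.0 x 10^-10 = 0.000100.
[OH^-] = sqrt(Kb x [C6H5O-]) = sqrt(0.000100 x 0.1566) = 0.00396 M.
pOH = 2.40, so pH = 14.00 - 2.40 = 11.60.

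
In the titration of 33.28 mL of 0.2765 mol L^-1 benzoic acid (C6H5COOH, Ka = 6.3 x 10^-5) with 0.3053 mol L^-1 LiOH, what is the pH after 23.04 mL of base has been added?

Initial n(C6H5COOH) = 0.2765 x 0.03328 = 0.009202 mol.
n(LiOH) added = 0.3053 x 0.02304 = 0.007034 mol, converting that many moles of C6H5COOH to C6H5COO-.
Remaining n(C6H5COOH) = 0.002168 mol; n(C6H5COO-) = 0.007034 mol.
By Henderson-Hasselbalch, pH = pKa + log([A^-]/[HA]) = 4.20 + log(0.007034/0.002168) = 4.20 + (+0.51) = 4.71.

4.71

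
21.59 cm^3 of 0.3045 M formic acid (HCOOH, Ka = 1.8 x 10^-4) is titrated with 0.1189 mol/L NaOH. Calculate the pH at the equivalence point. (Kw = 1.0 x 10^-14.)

8.34

n(HCOOH) = 0.3045 x 0.02159 = 0.006574 mol; V(NaOH) at equivalence = 0.006574/0.1189 = 0.05529 L.
At equivalence all the acid is converted to HCOO-; total volume = 0.02159 + 0.05529 = 0.07688 L, so [HCOO-] = 0.006574/0.07688 = 0.08551 M.
Kb = Kw/Ka = 1.0e-14 / 1.8 x 10^-4 = 5.56e-11.
[OH^-] = sqrt(Kb x [HCOO-]) = sqrt(5.56e-11 x 0.08551) = 2.18e-6 M.
pOH = 5.66, so pH = 14.00 - 5.66 = 8.34.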